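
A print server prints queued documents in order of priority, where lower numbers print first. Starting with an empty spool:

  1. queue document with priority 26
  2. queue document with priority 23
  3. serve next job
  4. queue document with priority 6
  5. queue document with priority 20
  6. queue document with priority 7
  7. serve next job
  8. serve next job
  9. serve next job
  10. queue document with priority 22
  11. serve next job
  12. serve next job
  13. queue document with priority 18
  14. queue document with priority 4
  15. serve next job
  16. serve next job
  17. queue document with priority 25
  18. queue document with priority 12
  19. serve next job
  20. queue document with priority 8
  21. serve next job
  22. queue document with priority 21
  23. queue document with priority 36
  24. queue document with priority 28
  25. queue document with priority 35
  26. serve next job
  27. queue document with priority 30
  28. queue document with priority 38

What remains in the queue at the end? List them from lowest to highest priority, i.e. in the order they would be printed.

25 → 28 → 30 → 35 → 36 → 38

insert 26 → {26}
insert 23 → {23, 26}
serve next job → 23; now {26}
insert 6 → {6, 26}
insert 20 → {6, 20, 26}
insert 7 → {6, 7, 20, 26}
serve next job → 6; now {7, 20, 26}
serve next job → 7; now {20, 26}
serve next job → 20; now {26}
insert 22 → {22, 26}
serve next job → 22; now {26}
serve next job → 26; now {}
insert 18 → {18}
insert 4 → {4, 18}
serve next job → 4; now {18}
serve next job → 18; now {}
insert 25 → {25}
insert 12 → {12, 25}
serve next job → 12; now {25}
insert 8 → {8, 25}
serve next job → 8; now {25}
insert 21 → {21, 25}
insert 36 → {21, 25, 36}
insert 28 → {21, 25, 28, 36}
insert 35 → {21, 25, 28, 35, 36}
serve next job → 21; now {25, 28, 35, 36}
insert 30 → {25, 28, 30, 35, 36}
insert 38 → {25, 28, 30, 35, 36, 38}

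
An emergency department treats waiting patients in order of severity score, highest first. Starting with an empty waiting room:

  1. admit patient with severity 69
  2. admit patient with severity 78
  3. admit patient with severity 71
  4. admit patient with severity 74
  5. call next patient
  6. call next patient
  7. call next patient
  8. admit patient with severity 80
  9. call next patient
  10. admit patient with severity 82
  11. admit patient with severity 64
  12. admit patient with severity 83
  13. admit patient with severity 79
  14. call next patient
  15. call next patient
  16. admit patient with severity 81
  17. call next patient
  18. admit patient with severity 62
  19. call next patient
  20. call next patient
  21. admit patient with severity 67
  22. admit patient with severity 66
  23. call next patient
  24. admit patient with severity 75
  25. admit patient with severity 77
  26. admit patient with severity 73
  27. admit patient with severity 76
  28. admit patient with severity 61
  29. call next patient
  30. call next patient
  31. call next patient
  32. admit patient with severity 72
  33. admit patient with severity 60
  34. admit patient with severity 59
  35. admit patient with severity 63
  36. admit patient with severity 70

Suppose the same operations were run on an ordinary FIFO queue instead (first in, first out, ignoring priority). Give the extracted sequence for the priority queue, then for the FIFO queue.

insert 69 → {69}
insert 78 → {78, 69}
insert 71 → {78, 71, 69}
insert 74 → {78, 74, 71, 69}
call next patient → 78; now {74, 71, 69}
call next patient → 74; now {71, 69}
call next patient → 71; now {69}
insert 80 → {80, 69}
call next patient → 80; now {69}
insert 82 → {82, 69}
insert 64 → {82, 69, 64}
insert 83 → {83, 82, 69, 64}
insert 79 → {83, 82, 79, 69, 64}
call next patient → 83; now {82, 79, 69, 64}
call next patient → 82; now {79, 69, 64}
insert 81 → {81, 79, 69, 64}
call next patient → 81; now {79, 69, 64}
insert 62 → {79, 69, 64, 62}
call next patient → 79; now {69, 64, 62}
call next patient → 69; now {64, 62}
insert 67 → {67, 64, 62}
insert 66 → {67, 66, 64, 62}
call next patient → 67; now {66, 64, 62}
insert 75 → {75, 66, 64, 62}
insert 77 → {77, 75, 66, 64, 62}
insert 73 → {77, 75, 73, 66, 64, 62}
insert 76 → {77, 76, 75, 73, 66, 64, 62}
insert 61 → {77, 76, 75, 73, 66, 64, 62, 61}
call next patient → 77; now {76, 75, 73, 66, 64, 62, 61}
call next patient → 76; now {75, 73, 66, 64, 62, 61}
call next patient → 75; now {73, 66, 64, 62, 61}
insert 72 → {73, 72, 66, 64, 62, 61}
insert 60 → {73, 72, 66, 64, 62, 61, 60}
insert 59 → {73, 72, 66, 64, 62, 61, 60, 59}
insert 63 → {73, 72, 66, 64, 63, 62, 61, 60, 59}
insert 70 → {73, 72, 70, 66, 64, 63, 62, 61, 60, 59}

priority queue: 78 → 74 → 71 → 80 → 83 → 82 → 81 → 79 → 69 → 67 → 77 → 76 → 75; FIFO queue: 69, 78, 71, 74, 80, 82, 64, 83, 79, 81, 62, 67, 66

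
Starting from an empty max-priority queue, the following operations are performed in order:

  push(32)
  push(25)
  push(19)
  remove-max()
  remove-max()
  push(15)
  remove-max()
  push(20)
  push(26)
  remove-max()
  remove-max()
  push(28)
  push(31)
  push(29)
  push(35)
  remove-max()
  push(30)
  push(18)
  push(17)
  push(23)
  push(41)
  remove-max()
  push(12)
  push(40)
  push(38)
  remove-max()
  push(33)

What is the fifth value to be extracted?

insert 32 → {32}
insert 25 → {32, 25}
insert 19 → {32, 25, 19}
remove-max → 32; now {25, 19}
remove-max → 25; now {19}
insert 15 → {19, 15}
remove-max → 19; now {15}
insert 20 → {20, 15}
insert 26 → {26, 20, 15}
remove-max → 26; now {20, 15}
remove-max → 20; now {15}
insert 28 → {28, 15}
insert 31 → {31, 28, 15}
insert 29 → {31, 29, 28, 15}
insert 35 → {35, 31, 29, 28, 15}
remove-max → 35; now {31, 29, 28, 15}
insert 30 → {31, 30, 29, 28, 15}
insert 18 → {31, 30, 29, 28, 18, 15}
insert 17 → {31, 30, 29, 28, 18, 17, 15}
insert 23 → {31, 30, 29, 28, 23, 18, 17, 15}
insert 41 → {41, 31, 30, 29, 28, 23, 18, 17, 15}
remove-max → 41; now {31, 30, 29, 28, 23, 18, 17, 15}
insert 12 → {31, 30, 29, 28, 23, 18, 17, 15, 12}
insert 40 → {40, 31, 30, 29, 28, 23, 18, 17, 15, 12}
insert 38 → {40, 38, 31, 30, 29, 28, 23, 18, 17, 15, 12}
remove-max → 40; now {38, 31, 30, 29, 28, 23, 18, 17, 15, 12}
insert 33 → {38, 33, 31, 30, 29, 28, 23, 18, 17, 15, 12}

20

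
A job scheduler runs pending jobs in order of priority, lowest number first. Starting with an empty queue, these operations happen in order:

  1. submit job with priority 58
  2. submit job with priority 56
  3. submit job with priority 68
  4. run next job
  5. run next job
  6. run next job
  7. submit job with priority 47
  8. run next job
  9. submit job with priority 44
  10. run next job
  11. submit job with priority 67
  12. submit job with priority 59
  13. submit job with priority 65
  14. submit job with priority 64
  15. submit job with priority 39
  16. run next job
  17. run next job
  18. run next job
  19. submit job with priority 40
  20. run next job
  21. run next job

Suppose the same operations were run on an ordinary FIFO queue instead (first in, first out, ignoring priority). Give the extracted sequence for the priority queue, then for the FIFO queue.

insert 58 → {58}
insert 56 → {56, 58}
insert 68 → {56, 58, 68}
run next job → 56; now {58, 68}
run next job → 58; now {68}
run next job → 68; now {}
insert 47 → {47}
run next job → 47; now {}
insert 44 → {44}
run next job → 44; now {}
insert 67 → {67}
insert 59 → {59, 67}
insert 65 → {59, 65, 67}
insert 64 → {59, 64, 65, 67}
insert 39 → {39, 59, 64, 65, 67}
run next job → 39; now {59, 64, 65, 67}
run next job → 59; now {64, 65, 67}
run next job → 64; now {65, 67}
insert 40 → {40, 65, 67}
run next job → 40; now {65, 67}
run next job → 65; now {67}

priority queue: 56, 58, 68, 47, 44, 39, 59, 64, 40, 65; FIFO queue: [58, 56, 68, 47, 44, 67, 59, 65, 64, 39]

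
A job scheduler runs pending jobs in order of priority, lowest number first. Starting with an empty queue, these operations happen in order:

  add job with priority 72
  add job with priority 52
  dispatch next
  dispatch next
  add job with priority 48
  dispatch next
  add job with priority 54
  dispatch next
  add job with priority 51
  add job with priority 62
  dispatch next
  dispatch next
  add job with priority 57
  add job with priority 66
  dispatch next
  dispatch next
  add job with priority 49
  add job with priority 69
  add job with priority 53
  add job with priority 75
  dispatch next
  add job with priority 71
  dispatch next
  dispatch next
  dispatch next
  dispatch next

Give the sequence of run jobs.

insert 72 → {72}
insert 52 → {52, 72}
dispatch next → 52; now {72}
dispatch next → 72; now {}
insert 48 → {48}
dispatch next → 48; now {}
insert 54 → {54}
dispatch next → 54; now {}
insert 51 → {51}
insert 62 → {51, 62}
dispatch next → 51; now {62}
dispatch next → 62; now {}
insert 57 → {57}
insert 66 → {57, 66}
dispatch next → 57; now {66}
dispatch next → 66; now {}
insert 49 → {49}
insert 69 → {49, 69}
insert 53 → {49, 53, 69}
insert 75 → {49, 53, 69, 75}
dispatch next → 49; now {53, 69, 75}
insert 71 → {53, 69, 71, 75}
dispatch next → 53; now {69, 71, 75}
dispatch next → 69; now {71, 75}
dispatch next → 71; now {75}
dispatch next → 75; now {}

[52, 72, 48, 54, 51, 62, 57, 66, 49, 53, 69, 71, 75]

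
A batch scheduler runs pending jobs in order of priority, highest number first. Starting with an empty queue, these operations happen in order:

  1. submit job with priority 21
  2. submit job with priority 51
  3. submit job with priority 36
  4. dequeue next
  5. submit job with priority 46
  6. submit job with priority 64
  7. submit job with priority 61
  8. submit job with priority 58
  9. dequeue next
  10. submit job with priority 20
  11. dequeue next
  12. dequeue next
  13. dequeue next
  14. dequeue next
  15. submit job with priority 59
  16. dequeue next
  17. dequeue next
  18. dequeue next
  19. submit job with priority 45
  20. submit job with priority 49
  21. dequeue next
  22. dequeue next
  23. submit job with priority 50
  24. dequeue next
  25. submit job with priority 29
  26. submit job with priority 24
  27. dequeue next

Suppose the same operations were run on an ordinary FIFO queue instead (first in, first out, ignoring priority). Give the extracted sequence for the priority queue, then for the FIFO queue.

priority queue: 51, 64, 61, 58, 46, 36, 59, 21, 20, 49, 45, 50, 29; FIFO queue: 21, 51, 36, 46, 64, 61, 58, 20, 59, 45, 49, 50, 29

insert 21 → {21}
insert 51 → {51, 21}
insert 36 → {51, 36, 21}
dequeue next → 51; now {36, 21}
insert 46 → {46, 36, 21}
insert 64 → {64, 46, 36, 21}
insert 61 → {64, 61, 46, 36, 21}
insert 58 → {64, 61, 58, 46, 36, 21}
dequeue next → 64; now {61, 58, 46, 36, 21}
insert 20 → {61, 58, 46, 36, 21, 20}
dequeue next → 61; now {58, 46, 36, 21, 20}
dequeue next → 58; now {46, 36, 21, 20}
dequeue next → 46; now {36, 21, 20}
dequeue next → 36; now {21, 20}
insert 59 → {59, 21, 20}
dequeue next → 59; now {21, 20}
dequeue next → 21; now {20}
dequeue next → 20; now {}
insert 45 → {45}
insert 49 → {49, 45}
dequeue next → 49; now {45}
dequeue next → 45; now {}
insert 50 → {50}
dequeue next → 50; now {}
insert 29 → {29}
insert 24 → {29, 24}
dequeue next → 29; now {24}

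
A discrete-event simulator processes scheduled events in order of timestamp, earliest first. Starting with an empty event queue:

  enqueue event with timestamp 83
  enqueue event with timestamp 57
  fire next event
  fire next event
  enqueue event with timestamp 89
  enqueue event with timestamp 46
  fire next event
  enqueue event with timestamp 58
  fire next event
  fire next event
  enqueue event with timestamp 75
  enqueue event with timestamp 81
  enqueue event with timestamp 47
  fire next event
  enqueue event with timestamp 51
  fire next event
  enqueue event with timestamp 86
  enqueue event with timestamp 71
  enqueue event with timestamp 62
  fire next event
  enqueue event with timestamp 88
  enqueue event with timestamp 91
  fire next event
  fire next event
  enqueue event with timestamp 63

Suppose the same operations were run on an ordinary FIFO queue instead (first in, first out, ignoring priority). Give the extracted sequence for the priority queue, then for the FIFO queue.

insert 83 → {83}
insert 57 → {57, 83}
fire next event → 57; now {83}
fire next event → 83; now {}
insert 89 → {89}
insert 46 → {46, 89}
fire next event → 46; now {89}
insert 58 → {58, 89}
fire next event → 58; now {89}
fire next event → 89; now {}
insert 75 → {75}
insert 81 → {75, 81}
insert 47 → {47, 75, 81}
fire next event → 47; now {75, 81}
insert 51 → {51, 75, 81}
fire next event → 51; now {75, 81}
insert 86 → {75, 81, 86}
insert 71 → {71, 75, 81, 86}
insert 62 → {62, 71, 75, 81, 86}
fire next event → 62; now {71, 75, 81, 86}
insert 88 → {71, 75, 81, 86, 88}
insert 91 → {71, 75, 81, 86, 88, 91}
fire next event → 71; now {75, 81, 86, 88, 91}
fire next event → 75; now {81, 86, 88, 91}
insert 63 → {63, 81, 86, 88, 91}

priority queue: 57, 83, 46, 58, 89, 47, 51, 62, 71, 75; FIFO queue: 83 → 57 → 89 → 46 → 58 → 75 → 81 → 47 → 51 → 86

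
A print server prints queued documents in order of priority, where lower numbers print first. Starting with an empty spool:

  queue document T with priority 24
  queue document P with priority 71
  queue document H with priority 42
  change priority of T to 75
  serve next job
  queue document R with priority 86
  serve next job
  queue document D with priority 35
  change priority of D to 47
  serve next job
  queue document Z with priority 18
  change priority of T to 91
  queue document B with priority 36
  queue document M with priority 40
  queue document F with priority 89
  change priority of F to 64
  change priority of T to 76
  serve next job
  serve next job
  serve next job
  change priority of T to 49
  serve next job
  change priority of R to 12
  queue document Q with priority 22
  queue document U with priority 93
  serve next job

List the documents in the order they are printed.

H → P → D → Z → B → M → T → R

add T (priority 24) → {T:24}
add P (priority 71) → {T:24, P:71}
add H (priority 42) → {T:24, H:42, P:71}
update T to priority 75 → {H:42, P:71, T:75}
serve next job → H; now {P:71, T:75}
add R (priority 86) → {P:71, T:75, R:86}
serve next job → P; now {T:75, R:86}
add D (priority 35) → {D:35, T:75, R:86}
update D to priority 47 → {D:47, T:75, R:86}
serve next job → D; now {T:75, R:86}
add Z (priority 18) → {Z:18, T:75, R:86}
update T to priority 91 → {Z:18, R:86, T:91}
add B (priority 36) → {Z:18, B:36, R:86, T:91}
add M (priority 40) → {Z:18, B:36, M:40, R:86, T:91}
add F (priority 89) → {Z:18, B:36, M:40, R:86, F:89, T:91}
update F to priority 64 → {Z:18, B:36, M:40, F:64, R:86, T:91}
update T to priority 76 → {Z:18, B:36, M:40, F:64, T:76, R:86}
serve next job → Z; now {B:36, M:40, F:64, T:76, R:86}
serve next job → B; now {M:40, F:64, T:76, R:86}
serve next job → M; now {F:64, T:76, R:86}
update T to priority 49 → {T:49, F:64, R:86}
serve next job → T; now {F:64, R:86}
update R to priority 12 → {R:12, F:64}
add Q (priority 22) → {R:12, Q:22, F:64}
add U (priority 93) → {R:12, Q:22, F:64, U:93}
serve next job → R; now {Q:22, F:64, U:93}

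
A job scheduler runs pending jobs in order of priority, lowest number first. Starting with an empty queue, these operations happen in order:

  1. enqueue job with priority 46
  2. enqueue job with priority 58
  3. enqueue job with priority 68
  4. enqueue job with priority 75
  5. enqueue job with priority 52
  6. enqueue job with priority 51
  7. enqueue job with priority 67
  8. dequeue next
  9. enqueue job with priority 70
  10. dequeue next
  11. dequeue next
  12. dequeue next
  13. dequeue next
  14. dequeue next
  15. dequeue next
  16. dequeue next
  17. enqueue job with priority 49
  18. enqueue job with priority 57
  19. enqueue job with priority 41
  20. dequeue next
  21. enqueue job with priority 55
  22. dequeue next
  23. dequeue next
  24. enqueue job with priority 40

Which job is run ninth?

insert 46 → {46}
insert 58 → {46, 58}
insert 68 → {46, 58, 68}
insert 75 → {46, 58, 68, 75}
insert 52 → {46, 52, 58, 68, 75}
insert 51 → {46, 51, 52, 58, 68, 75}
insert 67 → {46, 51, 52, 58, 67, 68, 75}
dequeue next → 46; now {51, 52, 58, 67, 68, 75}
insert 70 → {51, 52, 58, 67, 68, 70, 75}
dequeue next → 51; now {52, 58, 67, 68, 70, 75}
dequeue next → 52; now {58, 67, 68, 70, 75}
dequeue next → 58; now {67, 68, 70, 75}
dequeue next → 67; now {68, 70, 75}
dequeue next → 68; now {70, 75}
dequeue next → 70; now {75}
dequeue next → 75; now {}
insert 49 → {49}
insert 57 → {49, 57}
insert 41 → {41, 49, 57}
dequeue next → 41; now {49, 57}
insert 55 → {49, 55, 57}
dequeue next → 49; now {55, 57}
dequeue next → 55; now {57}
insert 40 → {40, 57}

41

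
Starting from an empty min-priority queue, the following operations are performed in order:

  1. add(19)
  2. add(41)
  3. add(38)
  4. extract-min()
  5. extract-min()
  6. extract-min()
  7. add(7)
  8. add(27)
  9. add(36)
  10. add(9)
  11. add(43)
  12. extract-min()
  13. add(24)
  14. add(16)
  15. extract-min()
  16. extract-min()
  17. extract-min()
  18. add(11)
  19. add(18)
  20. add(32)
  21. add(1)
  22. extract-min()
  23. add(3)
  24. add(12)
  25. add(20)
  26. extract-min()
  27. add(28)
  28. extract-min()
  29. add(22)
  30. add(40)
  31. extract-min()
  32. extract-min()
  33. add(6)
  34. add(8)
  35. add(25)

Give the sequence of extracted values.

insert 19 → {19}
insert 41 → {19, 41}
insert 38 → {19, 38, 41}
extract-min → 19; now {38, 41}
extract-min → 38; now {41}
extract-min → 41; now {}
insert 7 → {7}
insert 27 → {7, 27}
insert 36 → {7, 27, 36}
insert 9 → {7, 9, 27, 36}
insert 43 → {7, 9, 27, 36, 43}
extract-min → 7; now {9, 27, 36, 43}
insert 24 → {9, 24, 27, 36, 43}
insert 16 → {9, 16, 24, 27, 36, 43}
extract-min → 9; now {16, 24, 27, 36, 43}
extract-min → 16; now {24, 27, 36, 43}
extract-min → 24; now {27, 36, 43}
insert 11 → {11, 27, 36, 43}
insert 18 → {11, 18, 27, 36, 43}
insert 32 → {11, 18, 27, 32, 36, 43}
insert 1 → {1, 11, 18, 27, 32, 36, 43}
extract-min → 1; now {11, 18, 27, 32, 36, 43}
insert 3 → {3, 11, 18, 27, 32, 36, 43}
insert 12 → {3, 11, 12, 18, 27, 32, 36, 43}
insert 20 → {3, 11, 12, 18, 20, 27, 32, 36, 43}
extract-min → 3; now {11, 12, 18, 20, 27, 32, 36, 43}
insert 28 → {11, 12, 18, 20, 27, 28, 32, 36, 43}
extract-min → 11; now {12, 18, 20, 27, 28, 32, 36, 43}
insert 22 → {12, 18, 20, 22, 27, 28, 32, 36, 43}
insert 40 → {12, 18, 20, 22, 27, 28, 32, 36, 40, 43}
extract-min → 12; now {18, 20, 22, 27, 28, 32, 36, 40, 43}
extract-min → 18; now {20, 22, 27, 28, 32, 36, 40, 43}
insert 6 → {6, 20, 22, 27, 28, 32, 36, 40, 43}
insert 8 → {6, 8, 20, 22, 27, 28, 32, 36, 40, 43}
insert 25 → {6, 8, 20, 22, 25, 27, 28, 32, 36, 40, 43}

19, 38, 41, 7, 9, 16, 24, 1, 3, 11, 12, 18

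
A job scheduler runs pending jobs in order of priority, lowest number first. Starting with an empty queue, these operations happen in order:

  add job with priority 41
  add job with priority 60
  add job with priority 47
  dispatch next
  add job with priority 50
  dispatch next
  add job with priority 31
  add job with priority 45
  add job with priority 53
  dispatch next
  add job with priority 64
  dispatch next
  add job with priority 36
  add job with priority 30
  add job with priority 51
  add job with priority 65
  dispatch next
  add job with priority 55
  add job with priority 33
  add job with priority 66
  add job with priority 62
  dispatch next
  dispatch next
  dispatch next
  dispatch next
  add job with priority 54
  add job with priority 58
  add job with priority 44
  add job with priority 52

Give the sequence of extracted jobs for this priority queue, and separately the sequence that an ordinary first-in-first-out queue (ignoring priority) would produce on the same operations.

insert 41 → {41}
insert 60 → {41, 60}
insert 47 → {41, 47, 60}
dispatch next → 41; now {47, 60}
insert 50 → {47, 50, 60}
dispatch next → 47; now {50, 60}
insert 31 → {31, 50, 60}
insert 45 → {31, 45, 50, 60}
insert 53 → {31, 45, 50, 53, 60}
dispatch next → 31; now {45, 50, 53, 60}
insert 64 → {45, 50, 53, 60, 64}
dispatch next → 45; now {50, 53, 60, 64}
insert 36 → {36, 50, 53, 60, 64}
insert 30 → {30, 36, 50, 53, 60, 64}
insert 51 → {30, 36, 50, 51, 53, 60, 64}
insert 65 → {30, 36, 50, 51, 53, 60, 64, 65}
dispatch next → 30; now {36, 50, 51, 53, 60, 64, 65}
insert 55 → {36, 50, 51, 53, 55, 60, 64, 65}
insert 33 → {33, 36, 50, 51, 53, 55, 60, 64, 65}
insert 66 → {33, 36, 50, 51, 53, 55, 60, 64, 65, 66}
insert 62 → {33, 36, 50, 51, 53, 55, 60, 62, 64, 65, 66}
dispatch next → 33; now {36, 50, 51, 53, 55, 60, 62, 64, 65, 66}
dispatch next → 36; now {50, 51, 53, 55, 60, 62, 64, 65, 66}
dispatch next → 50; now {51, 53, 55, 60, 62, 64, 65, 66}
dispatch next → 51; now {53, 55, 60, 62, 64, 65, 66}
insert 54 → {53, 54, 55, 60, 62, 64, 65, 66}
insert 58 → {53, 54, 55, 58, 60, 62, 64, 65, 66}
insert 44 → {44, 53, 54, 55, 58, 60, 62, 64, 65, 66}
insert 52 → {44, 52, 53, 54, 55, 58, 60, 62, 64, 65, 66}

priority queue: 41 → 47 → 31 → 45 → 30 → 33 → 36 → 50 → 51; FIFO queue: 41 → 60 → 47 → 50 → 31 → 45 → 53 → 64 → 36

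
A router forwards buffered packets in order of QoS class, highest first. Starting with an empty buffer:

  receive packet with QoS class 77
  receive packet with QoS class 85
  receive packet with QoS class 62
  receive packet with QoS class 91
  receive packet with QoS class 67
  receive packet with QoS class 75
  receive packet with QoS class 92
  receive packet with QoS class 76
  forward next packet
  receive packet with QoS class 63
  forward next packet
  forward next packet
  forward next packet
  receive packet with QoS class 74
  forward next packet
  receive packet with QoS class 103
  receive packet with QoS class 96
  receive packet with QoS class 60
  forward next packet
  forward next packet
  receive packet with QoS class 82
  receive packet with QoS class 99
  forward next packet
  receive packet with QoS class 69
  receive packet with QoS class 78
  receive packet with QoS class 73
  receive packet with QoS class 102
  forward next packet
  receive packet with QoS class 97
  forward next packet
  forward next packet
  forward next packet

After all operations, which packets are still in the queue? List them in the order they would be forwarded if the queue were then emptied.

insert 77 → {77}
insert 85 → {85, 77}
insert 62 → {85, 77, 62}
insert 91 → {91, 85, 77, 62}
insert 67 → {91, 85, 77, 67, 62}
insert 75 → {91, 85, 77, 75, 67, 62}
insert 92 → {92, 91, 85, 77, 75, 67, 62}
insert 76 → {92, 91, 85, 77, 76, 75, 67, 62}
forward next packet → 92; now {91, 85, 77, 76, 75, 67, 62}
insert 63 → {91, 85, 77, 76, 75, 67, 63, 62}
forward next packet → 91; now {85, 77, 76, 75, 67, 63, 62}
forward next packet → 85; now {77, 76, 75, 67, 63, 62}
forward next packet → 77; now {76, 75, 67, 63, 62}
insert 74 → {76, 75, 74, 67, 63, 62}
forward next packet → 76; now {75, 74, 67, 63, 62}
insert 103 → {103, 75, 74, 67, 63, 62}
insert 96 → {103, 96, 75, 74, 67, 63, 62}
insert 60 → {103, 96, 75, 74, 67, 63, 62, 60}
forward next packet → 103; now {96, 75, 74, 67, 63, 62, 60}
forward next packet → 96; now {75, 74, 67, 63, 62, 60}
insert 82 → {82, 75, 74, 67, 63, 62, 60}
insert 99 → {99, 82, 75, 74, 67, 63, 62, 60}
forward next packet → 99; now {82, 75, 74, 67, 63, 62, 60}
insert 69 → {82, 75, 74, 69, 67, 63, 62, 60}
insert 78 → {82, 78, 75, 74, 69, 67, 63, 62, 60}
insert 73 → {82, 78, 75, 74, 73, 69, 67, 63, 62, 60}
insert 102 → {102, 82, 78, 75, 74, 73, 69, 67, 63, 62, 60}
forward next packet → 102; now {82, 78, 75, 74, 73, 69, 67, 63, 62, 60}
insert 97 → {97, 82, 78, 75, 74, 73, 69, 67, 63, 62, 60}
forward next packet → 97; now {82, 78, 75, 74, 73, 69, 67, 63, 62, 60}
forward next packet → 82; now {78, 75, 74, 73, 69, 67, 63, 62, 60}
forward next packet → 78; now {75, 74, 73, 69, 67, 63, 62, 60}

75, 74, 73, 69, 67, 63, 62, 60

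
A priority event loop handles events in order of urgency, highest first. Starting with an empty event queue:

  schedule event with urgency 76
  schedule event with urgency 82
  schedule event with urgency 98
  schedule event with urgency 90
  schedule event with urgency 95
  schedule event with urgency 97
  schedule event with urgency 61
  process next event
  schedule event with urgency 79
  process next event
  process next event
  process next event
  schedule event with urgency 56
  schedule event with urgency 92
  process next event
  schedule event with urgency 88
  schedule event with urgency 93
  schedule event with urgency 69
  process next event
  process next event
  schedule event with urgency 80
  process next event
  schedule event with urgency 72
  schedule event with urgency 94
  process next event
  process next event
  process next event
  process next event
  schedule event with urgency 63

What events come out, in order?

insert 76 → {76}
insert 82 → {82, 76}
insert 98 → {98, 82, 76}
insert 90 → {98, 90, 82, 76}
insert 95 → {98, 95, 90, 82, 76}
insert 97 → {98, 97, 95, 90, 82, 76}
insert 61 → {98, 97, 95, 90, 82, 76, 61}
process next event → 98; now {97, 95, 90, 82, 76, 61}
insert 79 → {97, 95, 90, 82, 79, 76, 61}
process next event → 97; now {95, 90, 82, 79, 76, 61}
process next event → 95; now {90, 82, 79, 76, 61}
process next event → 90; now {82, 79, 76, 61}
insert 56 → {82, 79, 76, 61, 56}
insert 92 → {92, 82, 79, 76, 61, 56}
process next event → 92; now {82, 79, 76, 61, 56}
insert 88 → {88, 82, 79, 76, 61, 56}
insert 93 → {93, 88, 82, 79, 76, 61, 56}
insert 69 → {93, 88, 82, 79, 76, 69, 61, 56}
process next event → 93; now {88, 82, 79, 76, 69, 61, 56}
process next event → 88; now {82, 79, 76, 69, 61, 56}
insert 80 → {82, 80, 79, 76, 69, 61, 56}
process next event → 82; now {80, 79, 76, 69, 61, 56}
insert 72 → {80, 79, 76, 72, 69, 61, 56}
insert 94 → {94, 80, 79, 76, 72, 69, 61, 56}
process next event → 94; now {80, 79, 76, 72, 69, 61, 56}
process next event → 80; now {79, 76, 72, 69, 61, 56}
process next event → 79; now {76, 72, 69, 61, 56}
process next event → 76; now {72, 69, 61, 56}
insert 63 → {72, 69, 63, 61, 56}

98, 97, 95, 90, 92, 93, 88, 82, 94, 80, 79, 76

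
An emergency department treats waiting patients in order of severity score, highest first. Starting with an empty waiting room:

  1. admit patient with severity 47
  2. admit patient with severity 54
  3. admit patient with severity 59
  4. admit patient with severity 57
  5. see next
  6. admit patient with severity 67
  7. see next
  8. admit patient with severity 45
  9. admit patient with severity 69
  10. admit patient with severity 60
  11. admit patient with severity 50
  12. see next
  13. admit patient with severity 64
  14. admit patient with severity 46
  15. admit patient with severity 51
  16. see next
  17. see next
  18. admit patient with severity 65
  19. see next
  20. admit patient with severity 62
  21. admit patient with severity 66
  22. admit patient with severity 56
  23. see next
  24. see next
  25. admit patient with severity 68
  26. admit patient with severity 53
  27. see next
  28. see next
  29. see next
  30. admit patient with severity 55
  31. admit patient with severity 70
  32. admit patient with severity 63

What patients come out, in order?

insert 47 → {47}
insert 54 → {54, 47}
insert 59 → {59, 54, 47}
insert 57 → {59, 57, 54, 47}
see next → 59; now {57, 54, 47}
insert 67 → {67, 57, 54, 47}
see next → 67; now {57, 54, 47}
insert 45 → {57, 54, 47, 45}
insert 69 → {69, 57, 54, 47, 45}
insert 60 → {69, 60, 57, 54, 47, 45}
insert 50 → {69, 60, 57, 54, 50, 47, 45}
see next → 69; now {60, 57, 54, 50, 47, 45}
insert 64 → {64, 60, 57, 54, 50, 47, 45}
insert 46 → {64, 60, 57, 54, 50, 47, 46, 45}
insert 51 → {64, 60, 57, 54, 51, 50, 47, 46, 45}
see next → 64; now {60, 57, 54, 51, 50, 47, 46, 45}
see next → 60; now {57, 54, 51, 50, 47, 46, 45}
insert 65 → {65, 57, 54, 51, 50, 47, 46, 45}
see next → 65; now {57, 54, 51, 50, 47, 46, 45}
insert 62 → {62, 57, 54, 51, 50, 47, 46, 45}
insert 66 → {66, 62, 57, 54, 51, 50, 47, 46, 45}
insert 56 → {66, 62, 57, 56, 54, 51, 50, 47, 46, 45}
see next → 66; now {62, 57, 56, 54, 51, 50, 47, 46, 45}
see next → 62; now {57, 56, 54, 51, 50, 47, 46, 45}
insert 68 → {68, 57, 56, 54, 51, 50, 47, 46, 45}
insert 53 → {68, 57, 56, 54, 53, 51, 50, 47, 46, 45}
see next → 68; now {57, 56, 54, 53, 51, 50, 47, 46, 45}
see next → 57; now {56, 54, 53, 51, 50, 47, 46, 45}
see next → 56; now {54, 53, 51, 50, 47, 46, 45}
insert 55 → {55, 54, 53, 51, 50, 47, 46, 45}
insert 70 → {70, 55, 54, 53, 51, 50, 47, 46, 45}
insert 63 → {70, 63, 55, 54, 53, 51, 50, 47, 46, 45}

59, 67, 69, 64, 60, 65, 66, 62, 68, 57, 56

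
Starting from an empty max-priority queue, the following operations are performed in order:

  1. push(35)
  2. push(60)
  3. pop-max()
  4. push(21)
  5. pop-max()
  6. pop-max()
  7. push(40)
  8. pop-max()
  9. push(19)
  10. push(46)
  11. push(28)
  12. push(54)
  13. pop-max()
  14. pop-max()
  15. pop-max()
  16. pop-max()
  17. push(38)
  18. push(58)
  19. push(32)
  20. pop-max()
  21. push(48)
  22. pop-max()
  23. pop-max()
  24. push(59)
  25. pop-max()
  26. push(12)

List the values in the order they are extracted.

60, 35, 21, 40, 54, 46, 28, 19, 58, 48, 38, 59

insert 35 → {35}
insert 60 → {60, 35}
pop-max → 60; now {35}
insert 21 → {35, 21}
pop-max → 35; now {21}
pop-max → 21; now {}
insert 40 → {40}
pop-max → 40; now {}
insert 19 → {19}
insert 46 → {46, 19}
insert 28 → {46, 28, 19}
insert 54 → {54, 46, 28, 19}
pop-max → 54; now {46, 28, 19}
pop-max → 46; now {28, 19}
pop-max → 28; now {19}
pop-max → 19; now {}
insert 38 → {38}
insert 58 → {58, 38}
insert 32 → {58, 38, 32}
pop-max → 58; now {38, 32}
insert 48 → {48, 38, 32}
pop-max → 48; now {38, 32}
pop-max → 38; now {32}
insert 59 → {59, 32}
pop-max → 59; now {32}
insert 12 → {32, 12}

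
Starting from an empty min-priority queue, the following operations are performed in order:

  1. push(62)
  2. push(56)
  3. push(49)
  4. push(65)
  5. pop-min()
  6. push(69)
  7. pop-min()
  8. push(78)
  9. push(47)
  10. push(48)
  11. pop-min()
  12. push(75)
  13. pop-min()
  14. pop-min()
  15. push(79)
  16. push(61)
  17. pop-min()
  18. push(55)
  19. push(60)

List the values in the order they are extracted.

49, 56, 47, 48, 62, 61

insert 62 → {62}
insert 56 → {56, 62}
insert 49 → {49, 56, 62}
insert 65 → {49, 56, 62, 65}
pop-min → 49; now {56, 62, 65}
insert 69 → {56, 62, 65, 69}
pop-min → 56; now {62, 65, 69}
insert 78 → {62, 65, 69, 78}
insert 47 → {47, 62, 65, 69, 78}
insert 48 → {47, 48, 62, 65, 69, 78}
pop-min → 47; now {48, 62, 65, 69, 78}
insert 75 → {48, 62, 65, 69, 75, 78}
pop-min → 48; now {62, 65, 69, 75, 78}
pop-min → 62; now {65, 69, 75, 78}
insert 79 → {65, 69, 75, 78, 79}
insert 61 → {61, 65, 69, 75, 78, 79}
pop-min → 61; now {65, 69, 75, 78, 79}
insert 55 → {55, 65, 69, 75, 78, 79}
insert 60 → {55, 60, 65, 69, 75, 78, 79}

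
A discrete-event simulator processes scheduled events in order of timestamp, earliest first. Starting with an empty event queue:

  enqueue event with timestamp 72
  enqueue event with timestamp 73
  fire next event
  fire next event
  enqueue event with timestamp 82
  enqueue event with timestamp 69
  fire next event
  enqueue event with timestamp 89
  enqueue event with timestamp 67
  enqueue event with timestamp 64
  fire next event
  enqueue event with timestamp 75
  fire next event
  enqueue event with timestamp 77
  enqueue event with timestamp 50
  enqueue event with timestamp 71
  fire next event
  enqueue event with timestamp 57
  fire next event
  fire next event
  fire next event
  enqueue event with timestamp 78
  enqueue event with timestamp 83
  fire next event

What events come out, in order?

72 → 73 → 69 → 64 → 67 → 50 → 57 → 71 → 75 → 77

insert 72 → {72}
insert 73 → {72, 73}
fire next event → 72; now {73}
fire next event → 73; now {}
insert 82 → {82}
insert 69 → {69, 82}
fire next event → 69; now {82}
insert 89 → {82, 89}
insert 67 → {67, 82, 89}
insert 64 → {64, 67, 82, 89}
fire next event → 64; now {67, 82, 89}
insert 75 → {67, 75, 82, 89}
fire next event → 67; now {75, 82, 89}
insert 77 → {75, 77, 82, 89}
insert 50 → {50, 75, 77, 82, 89}
insert 71 → {50, 71, 75, 77, 82, 89}
fire next event → 50; now {71, 75, 77, 82, 89}
insert 57 → {57, 71, 75, 77, 82, 89}
fire next event → 57; now {71, 75, 77, 82, 89}
fire next event → 71; now {75, 77, 82, 89}
fire next event → 75; now {77, 82, 89}
insert 78 → {77, 78, 82, 89}
insert 83 → {77, 78, 82, 83, 89}
fire next event → 77; now {78, 82, 83, 89}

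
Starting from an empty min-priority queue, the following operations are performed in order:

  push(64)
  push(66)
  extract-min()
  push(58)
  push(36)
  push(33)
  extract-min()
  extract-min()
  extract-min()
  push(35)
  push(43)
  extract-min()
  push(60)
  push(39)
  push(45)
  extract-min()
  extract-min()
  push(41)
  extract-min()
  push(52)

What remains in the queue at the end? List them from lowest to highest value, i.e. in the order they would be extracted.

insert 64 → {64}
insert 66 → {64, 66}
extract-min → 64; now {66}
insert 58 → {58, 66}
insert 36 → {36, 58, 66}
insert 33 → {33, 36, 58, 66}
extract-min → 33; now {36, 58, 66}
extract-min → 36; now {58, 66}
extract-min → 58; now {66}
insert 35 → {35, 66}
insert 43 → {35, 43, 66}
extract-min → 35; now {43, 66}
insert 60 → {43, 60, 66}
insert 39 → {39, 43, 60, 66}
insert 45 → {39, 43, 45, 60, 66}
extract-min → 39; now {43, 45, 60, 66}
extract-min → 43; now {45, 60, 66}
insert 41 → {41, 45, 60, 66}
extract-min → 41; now {45, 60, 66}
insert 52 → {45, 52, 60, 66}

45, 52, 60, 66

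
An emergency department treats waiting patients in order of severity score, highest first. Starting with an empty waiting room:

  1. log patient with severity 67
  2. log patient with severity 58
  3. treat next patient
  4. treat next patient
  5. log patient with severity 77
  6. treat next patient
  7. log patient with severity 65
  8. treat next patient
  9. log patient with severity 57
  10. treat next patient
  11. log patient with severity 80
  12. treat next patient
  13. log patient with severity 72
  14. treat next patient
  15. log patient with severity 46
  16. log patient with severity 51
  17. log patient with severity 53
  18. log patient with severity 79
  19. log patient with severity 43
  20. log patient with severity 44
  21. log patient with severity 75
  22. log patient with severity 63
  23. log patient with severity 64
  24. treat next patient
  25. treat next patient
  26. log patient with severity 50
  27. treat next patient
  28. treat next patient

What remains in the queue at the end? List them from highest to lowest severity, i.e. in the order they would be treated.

53 → 51 → 50 → 46 → 44 → 43

insert 67 → {67}
insert 58 → {67, 58}
treat next patient → 67; now {58}
treat next patient → 58; now {}
insert 77 → {77}
treat next patient → 77; now {}
insert 65 → {65}
treat next patient → 65; now {}
insert 57 → {57}
treat next patient → 57; now {}
insert 80 → {80}
treat next patient → 80; now {}
insert 72 → {72}
treat next patient → 72; now {}
insert 46 → {46}
insert 51 → {51, 46}
insert 53 → {53, 51, 46}
insert 79 → {79, 53, 51, 46}
insert 43 → {79, 53, 51, 46, 43}
insert 44 → {79, 53, 51, 46, 44, 43}
insert 75 → {79, 75, 53, 51, 46, 44, 43}
insert 63 → {79, 75, 63, 53, 51, 46, 44, 43}
insert 64 → {79, 75, 64, 63, 53, 51, 46, 44, 43}
treat next patient → 79; now {75, 64, 63, 53, 51, 46, 44, 43}
treat next patient → 75; now {64, 63, 53, 51, 46, 44, 43}
insert 50 → {64, 63, 53, 51, 50, 46, 44, 43}
treat next patient → 64; now {63, 53, 51, 50, 46, 44, 43}
treat next patient → 63; now {53, 51, 50, 46, 44, 43}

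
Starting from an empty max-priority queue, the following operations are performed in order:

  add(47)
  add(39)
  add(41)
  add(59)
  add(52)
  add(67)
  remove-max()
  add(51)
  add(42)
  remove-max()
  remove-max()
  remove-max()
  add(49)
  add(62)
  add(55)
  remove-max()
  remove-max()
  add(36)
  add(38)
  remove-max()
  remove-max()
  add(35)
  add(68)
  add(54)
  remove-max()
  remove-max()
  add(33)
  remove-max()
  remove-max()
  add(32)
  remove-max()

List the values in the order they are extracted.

insert 47 → {47}
insert 39 → {47, 39}
insert 41 → {47, 41, 39}
insert 59 → {59, 47, 41, 39}
insert 52 → {59, 52, 47, 41, 39}
insert 67 → {67, 59, 52, 47, 41, 39}
remove-max → 67; now {59, 52, 47, 41, 39}
insert 51 → {59, 52, 51, 47, 41, 39}
insert 42 → {59, 52, 51, 47, 42, 41, 39}
remove-max → 59; now {52, 51, 47, 42, 41, 39}
remove-max → 52; now {51, 47, 42, 41, 39}
remove-max → 51; now {47, 42, 41, 39}
insert 49 → {49, 47, 42, 41, 39}
insert 62 → {62, 49, 47, 42, 41, 39}
insert 55 → {62, 55, 49, 47, 42, 41, 39}
remove-max → 62; now {55, 49, 47, 42, 41, 39}
remove-max → 55; now {49, 47, 42, 41, 39}
insert 36 → {49, 47, 42, 41, 39, 36}
insert 38 → {49, 47, 42, 41, 39, 38, 36}
remove-max → 49; now {47, 42, 41, 39, 38, 36}
remove-max → 47; now {42, 41, 39, 38, 36}
insert 35 → {42, 41, 39, 38, 36, 35}
insert 68 → {68, 42, 41, 39, 38, 36, 35}
insert 54 → {68, 54, 42, 41, 39, 38, 36, 35}
remove-max → 68; now {54, 42, 41, 39, 38, 36, 35}
remove-max → 54; now {42, 41, 39, 38, 36, 35}
insert 33 → {42, 41, 39, 38, 36, 35, 33}
remove-max → 42; now {41, 39, 38, 36, 35, 33}
remove-max → 41; now {39, 38, 36, 35, 33}
insert 32 → {39, 38, 36, 35, 33, 32}
remove-max → 39; now {38, 36, 35, 33, 32}

[67, 59, 52, 51, 62, 55, 49, 47, 68, 54, 42, 41, 39]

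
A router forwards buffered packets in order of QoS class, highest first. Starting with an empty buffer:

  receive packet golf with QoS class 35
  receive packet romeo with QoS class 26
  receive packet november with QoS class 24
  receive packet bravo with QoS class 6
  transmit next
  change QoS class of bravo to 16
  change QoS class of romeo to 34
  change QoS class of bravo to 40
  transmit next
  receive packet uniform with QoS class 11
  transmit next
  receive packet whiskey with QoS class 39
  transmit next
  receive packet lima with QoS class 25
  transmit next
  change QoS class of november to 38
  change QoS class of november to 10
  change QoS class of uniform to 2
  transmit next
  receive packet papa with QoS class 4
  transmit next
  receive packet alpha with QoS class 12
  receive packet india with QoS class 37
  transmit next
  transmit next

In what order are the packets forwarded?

golf → bravo → romeo → whiskey → lima → november → papa → india → alpha

add golf (QoS class 35) → {golf:35}
add romeo (QoS class 26) → {golf:35, romeo:26}
add november (QoS class 24) → {golf:35, romeo:26, november:24}
add bravo (QoS class 6) → {golf:35, romeo:26, november:24, bravo:6}
transmit next → golf; now {romeo:26, november:24, bravo:6}
update bravo to QoS class 16 → {romeo:26, november:24, bravo:16}
update romeo to QoS class 34 → {romeo:34, november:24, bravo:16}
update bravo to QoS class 40 → {bravo:40, romeo:34, november:24}
transmit next → bravo; now {romeo:34, november:24}
add uniform (QoS class 11) → {romeo:34, november:24, uniform:11}
transmit next → romeo; now {november:24, uniform:11}
add whiskey (QoS class 39) → {whiskey:39, november:24, uniform:11}
transmit next → whiskey; now {november:24, uniform:11}
add lima (QoS class 25) → {lima:25, november:24, uniform:11}
transmit next → lima; now {november:24, uniform:11}
update november to QoS class 38 → {november:38, uniform:11}
update november to QoS class 10 → {uniform:11, november:10}
update uniform to QoS class 2 → {november:10, uniform:2}
transmit next → november; now {uniform:2}
add papa (QoS class 4) → {papa:4, uniform:2}
transmit next → papa; now {uniform:2}
add alpha (QoS class 12) → {alpha:12, uniform:2}
add india (QoS class 37) → {india:37, alpha:12, uniform:2}
transmit next → india; now {alpha:12, uniform:2}
transmit next → alpha; now {uniform:2}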